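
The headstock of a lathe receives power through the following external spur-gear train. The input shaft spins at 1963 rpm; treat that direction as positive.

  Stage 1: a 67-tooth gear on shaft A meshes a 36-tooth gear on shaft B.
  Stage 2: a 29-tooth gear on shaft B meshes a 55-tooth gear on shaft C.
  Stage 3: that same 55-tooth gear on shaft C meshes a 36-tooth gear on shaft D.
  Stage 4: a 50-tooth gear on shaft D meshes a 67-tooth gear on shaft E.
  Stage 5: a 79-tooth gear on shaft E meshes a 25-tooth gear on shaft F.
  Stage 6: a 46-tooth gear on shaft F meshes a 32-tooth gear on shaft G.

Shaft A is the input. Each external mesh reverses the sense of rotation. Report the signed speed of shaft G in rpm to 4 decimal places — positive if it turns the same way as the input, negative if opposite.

+9976.5007 rpm (same as input, |ω| = 9976.5007 rpm)

Stage 1 [67T→36T]: ω = 1963.0000×67/36 = 3653.3611 rpm, dir flips to −; running = −3653.3611
Stage 2 [29T→55T]: ω = 3653.3611×29/55 = 1926.3177 rpm, dir flips to +; running = +1926.3177
Stage 3 [55T→36T]: ω = 1926.3177×55/36 = 2942.9853 rpm, dir flips to −; running = −2942.9853
Stage 4 [50T→67T]: ω = 2942.9853×50/67 = 2196.2577 rpm, dir flips to +; running = +2196.2577
Stage 5 [79T→25T]: ω = 2196.2577×79/25 = 6940.1744 rpm, dir flips to −; running = −6940.1744
Stage 6 [46T→32T]: ω = 6940.1744×46/32 = 9976.5007 rpm, dir flips to +; running = +9976.5007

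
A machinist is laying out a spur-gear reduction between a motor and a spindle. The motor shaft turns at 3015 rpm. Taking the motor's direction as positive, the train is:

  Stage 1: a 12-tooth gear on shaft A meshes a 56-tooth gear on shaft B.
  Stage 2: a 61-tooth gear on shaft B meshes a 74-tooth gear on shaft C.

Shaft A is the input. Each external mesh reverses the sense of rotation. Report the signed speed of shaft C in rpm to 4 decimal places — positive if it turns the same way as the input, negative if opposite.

Stage 1 [12T→56T]: ω = 3015.0000×12/56 = 646.0714 rpm, dir flips to −; running = −646.0714
Stage 2 [61T→74T]: ω = 646.0714×61/74 = 532.5724 rpm, dir flips to +; running = +532.5724

+532.5724 rpm (same as input, |ω| = 532.5724 rpm)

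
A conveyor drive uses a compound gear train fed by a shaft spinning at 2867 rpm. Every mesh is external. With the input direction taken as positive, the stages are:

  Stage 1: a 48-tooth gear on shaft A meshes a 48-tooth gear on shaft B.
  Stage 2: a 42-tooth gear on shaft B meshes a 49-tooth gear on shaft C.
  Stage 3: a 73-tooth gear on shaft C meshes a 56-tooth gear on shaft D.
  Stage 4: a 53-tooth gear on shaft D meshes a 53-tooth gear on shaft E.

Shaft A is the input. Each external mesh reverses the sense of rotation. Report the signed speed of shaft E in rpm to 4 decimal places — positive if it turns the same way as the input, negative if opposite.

+3203.4337 rpm (same as input, |ω| = 3203.4337 rpm)

Stage 1 [48T→48T]: ω = 2867.0000×48/48 = 2867.0000 rpm, dir flips to −; running = −2867.0000
Stage 2 [42T→49T]: ω = 2867.0000×42/49 = 2457.4286 rpm, dir flips to +; running = +2457.4286
Stage 3 [73T→56T]: ω = 2457.4286×73/56 = 3203.4337 rpm, dir flips to −; running = −3203.4337
Stage 4 [53T→53T]: ω = 3203.4337×53/53 = 3203.4337 rpm, dir flips to +; running = +3203.4337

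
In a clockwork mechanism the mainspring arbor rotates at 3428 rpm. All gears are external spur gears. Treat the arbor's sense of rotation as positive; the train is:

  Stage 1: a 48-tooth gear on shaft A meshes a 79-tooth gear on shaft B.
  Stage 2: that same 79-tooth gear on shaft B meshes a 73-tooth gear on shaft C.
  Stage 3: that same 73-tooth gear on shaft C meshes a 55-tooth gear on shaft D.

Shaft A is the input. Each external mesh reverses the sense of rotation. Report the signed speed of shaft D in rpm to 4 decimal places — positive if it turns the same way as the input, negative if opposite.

Stage 1 [48T→79T]: ω = 3428.0000×48/79 = 2082.8354 rpm, dir flips to −; running = −2082.8354
Stage 2 [79T→73T]: ω = 2082.8354×79/73 = 2254.0274 rpm, dir flips to +; running = +2254.0274
Stage 3 [73T→55T]: ω = 2254.0274×73/55 = 2991.7091 rpm, dir flips to −; running = −2991.7091

-2991.7091 rpm (opposite to input, |ω| = 2991.7091 rpm)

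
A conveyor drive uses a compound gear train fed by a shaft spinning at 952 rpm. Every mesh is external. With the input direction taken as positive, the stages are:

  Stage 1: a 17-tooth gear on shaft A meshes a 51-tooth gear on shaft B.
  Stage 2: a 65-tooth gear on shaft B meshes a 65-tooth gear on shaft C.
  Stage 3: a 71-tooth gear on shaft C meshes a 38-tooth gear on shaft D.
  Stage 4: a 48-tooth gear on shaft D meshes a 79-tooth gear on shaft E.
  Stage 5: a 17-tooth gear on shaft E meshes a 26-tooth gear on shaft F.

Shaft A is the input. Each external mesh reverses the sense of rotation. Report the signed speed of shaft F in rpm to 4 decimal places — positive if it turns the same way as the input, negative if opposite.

-235.5484 rpm (opposite to input, |ω| = 235.5484 rpm)

Stage 1 [17T→51T]: ω = 952.0000×17/51 = 317.3333 rpm, dir flips to −; running = −317.3333
Stage 2 [65T→65T]: ω = 317.3333×65/65 = 317.3333 rpm, dir flips to +; running = +317.3333
Stage 3 [71T→38T]: ω = 317.3333×71/38 = 592.9123 rpm, dir flips to −; running = −592.9123
Stage 4 [48T→79T]: ω = 592.9123×48/79 = 360.2505 rpm, dir flips to +; running = +360.2505
Stage 5 [17T→26T]: ω = 360.2505×17/26 = 235.5484 rpm, dir flips to −; running = −235.5484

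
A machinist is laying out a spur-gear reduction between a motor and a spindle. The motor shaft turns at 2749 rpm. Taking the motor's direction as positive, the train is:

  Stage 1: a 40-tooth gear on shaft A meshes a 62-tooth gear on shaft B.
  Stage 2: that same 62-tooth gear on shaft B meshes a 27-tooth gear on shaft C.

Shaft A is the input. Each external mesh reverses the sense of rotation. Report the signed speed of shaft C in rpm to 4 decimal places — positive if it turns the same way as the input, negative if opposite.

Stage 1 [40T→62T]: ω = 2749.0000×40/62 = 1773.5484 rpm, dir flips to −; running = −1773.5484
Stage 2 [62T→27T]: ω = 1773.5484×62/27 = 4072.5926 rpm, dir flips to +; running = +4072.5926

+4072.5926 rpm (same as input, |ω| = 4072.5926 rpm)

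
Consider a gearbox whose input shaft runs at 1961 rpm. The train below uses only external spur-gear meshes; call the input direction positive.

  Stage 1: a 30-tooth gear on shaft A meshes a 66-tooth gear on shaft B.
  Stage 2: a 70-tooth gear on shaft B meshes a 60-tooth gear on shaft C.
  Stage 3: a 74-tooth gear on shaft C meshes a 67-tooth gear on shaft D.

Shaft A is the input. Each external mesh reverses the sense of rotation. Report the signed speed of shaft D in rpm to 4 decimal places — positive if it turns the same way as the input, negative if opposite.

Stage 1 [30T→66T]: ω = 1961.0000×30/66 = 891.3636 rpm, dir flips to −; running = −891.3636
Stage 2 [70T→60T]: ω = 891.3636×70/60 = 1039.9242 rpm, dir flips to +; running = +1039.9242
Stage 3 [74T→67T]: ω = 1039.9242×74/67 = 1148.5730 rpm, dir flips to −; running = −1148.5730

-1148.5730 rpm (opposite to input, |ω| = 1148.5730 rpm)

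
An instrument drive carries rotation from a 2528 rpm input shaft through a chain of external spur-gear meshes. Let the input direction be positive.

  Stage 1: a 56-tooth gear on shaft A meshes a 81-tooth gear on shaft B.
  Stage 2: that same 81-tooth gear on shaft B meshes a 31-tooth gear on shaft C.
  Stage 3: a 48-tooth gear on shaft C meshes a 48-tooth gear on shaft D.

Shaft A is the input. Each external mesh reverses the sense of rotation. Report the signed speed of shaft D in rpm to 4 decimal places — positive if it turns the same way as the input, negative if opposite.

Stage 1 [56T→81T]: ω = 2528.0000×56/81 = 1747.7531 rpm, dir flips to −; running = −1747.7531
Stage 2 [81T→31T]: ω = 1747.7531×81/31 = 4566.7097 rpm, dir flips to +; running = +4566.7097
Stage 3 [48T→48T]: ω = 4566.7097×48/48 = 4566.7097 rpm, dir flips to −; running = −4566.7097

-4566.7097 rpm (opposite to input, |ω| = 4566.7097 rpm)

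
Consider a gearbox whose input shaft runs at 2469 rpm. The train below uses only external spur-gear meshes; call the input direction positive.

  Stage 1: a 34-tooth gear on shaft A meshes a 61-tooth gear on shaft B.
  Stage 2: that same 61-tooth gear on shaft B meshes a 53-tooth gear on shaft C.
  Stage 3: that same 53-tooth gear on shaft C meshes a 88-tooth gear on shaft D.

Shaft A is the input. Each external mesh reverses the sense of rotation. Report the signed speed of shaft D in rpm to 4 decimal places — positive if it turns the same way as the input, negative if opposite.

-953.9318 rpm (opposite to input, |ω| = 953.9318 rpm)

Stage 1 [34T→61T]: ω = 2469.0000×34/61 = 1376.1639 rpm, dir flips to −; running = −1376.1639
Stage 2 [61T→53T]: ω = 1376.1639×61/53 = 1583.8868 rpm, dir flips to +; running = +1583.8868
Stage 3 [53T→88T]: ω = 1583.8868×53/88 = 953.9318 rpm, dir flips to −; running = −953.9318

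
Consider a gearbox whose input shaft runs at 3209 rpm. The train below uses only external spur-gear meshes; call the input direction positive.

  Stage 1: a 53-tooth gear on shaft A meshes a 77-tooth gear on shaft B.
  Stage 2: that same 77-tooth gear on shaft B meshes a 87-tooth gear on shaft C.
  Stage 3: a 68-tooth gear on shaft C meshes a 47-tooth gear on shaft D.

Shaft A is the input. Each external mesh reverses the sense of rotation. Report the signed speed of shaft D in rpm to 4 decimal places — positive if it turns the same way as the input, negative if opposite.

-2828.3776 rpm (opposite to input, |ω| = 2828.3776 rpm)

Stage 1 [53T→77T]: ω = 3209.0000×53/77 = 2208.7922 rpm, dir flips to −; running = −2208.7922
Stage 2 [77T→87T]: ω = 2208.7922×77/87 = 1954.9080 rpm, dir flips to +; running = +1954.9080
Stage 3 [68T→47T]: ω = 1954.9080×68/47 = 2828.3776 rpm, dir flips to −; running = −2828.3776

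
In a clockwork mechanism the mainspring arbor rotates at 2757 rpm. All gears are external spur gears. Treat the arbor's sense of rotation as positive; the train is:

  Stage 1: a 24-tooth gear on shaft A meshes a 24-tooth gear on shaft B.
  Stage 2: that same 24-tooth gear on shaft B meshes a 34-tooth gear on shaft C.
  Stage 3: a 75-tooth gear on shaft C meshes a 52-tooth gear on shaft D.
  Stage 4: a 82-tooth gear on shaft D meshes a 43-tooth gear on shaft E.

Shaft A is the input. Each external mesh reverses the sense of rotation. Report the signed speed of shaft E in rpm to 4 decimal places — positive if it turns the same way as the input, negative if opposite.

Stage 1 [24T→24T]: ω = 2757.0000×24/24 = 2757.0000 rpm, dir flips to −; running = −2757.0000
Stage 2 [24T→34T]: ω = 2757.0000×24/34 = 1946.1176 rpm, dir flips to +; running = +1946.1176
Stage 3 [75T→52T]: ω = 1946.1176×75/52 = 2806.9005 rpm, dir flips to −; running = −2806.9005
Stage 4 [82T→43T]: ω = 2806.9005×82/43 = 5352.6939 rpm, dir flips to +; running = +5352.6939

+5352.6939 rpm (same as input, |ω| = 5352.6939 rpm)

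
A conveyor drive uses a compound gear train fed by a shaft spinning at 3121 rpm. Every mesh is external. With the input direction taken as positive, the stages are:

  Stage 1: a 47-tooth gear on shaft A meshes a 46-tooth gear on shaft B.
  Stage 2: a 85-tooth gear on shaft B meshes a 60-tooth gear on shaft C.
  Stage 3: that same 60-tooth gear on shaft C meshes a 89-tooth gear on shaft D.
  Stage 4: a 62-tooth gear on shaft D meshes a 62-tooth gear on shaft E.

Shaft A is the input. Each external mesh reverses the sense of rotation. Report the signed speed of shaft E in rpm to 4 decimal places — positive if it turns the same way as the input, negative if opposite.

Stage 1 [47T→46T]: ω = 3121.0000×47/46 = 3188.8478 rpm, dir flips to −; running = −3188.8478
Stage 2 [85T→60T]: ω = 3188.8478×85/60 = 4517.5344 rpm, dir flips to +; running = +4517.5344
Stage 3 [60T→89T]: ω = 4517.5344×60/89 = 3045.5288 rpm, dir flips to −; running = −3045.5288
Stage 4 [62T→62T]: ω = 3045.5288×62/62 = 3045.5288 rpm, dir flips to +; running = +3045.5288

+3045.5288 rpm (same as input, |ω| = 3045.5288 rpm)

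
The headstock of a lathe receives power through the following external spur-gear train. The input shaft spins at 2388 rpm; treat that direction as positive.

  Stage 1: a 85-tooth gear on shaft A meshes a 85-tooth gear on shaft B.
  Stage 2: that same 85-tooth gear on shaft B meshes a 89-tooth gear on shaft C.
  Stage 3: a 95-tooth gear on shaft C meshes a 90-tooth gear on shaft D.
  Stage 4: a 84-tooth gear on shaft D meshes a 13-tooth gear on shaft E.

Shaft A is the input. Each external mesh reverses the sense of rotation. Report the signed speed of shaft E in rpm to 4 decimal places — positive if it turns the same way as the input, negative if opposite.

+15555.3673 rpm (same as input, |ω| = 15555.3673 rpm)

Stage 1 [85T→85T]: ω = 2388.0000×85/85 = 2388.0000 rpm, dir flips to −; running = −2388.0000
Stage 2 [85T→89T]: ω = 2388.0000×85/89 = 2280.6742 rpm, dir flips to +; running = +2280.6742
Stage 3 [95T→90T]: ω = 2280.6742×95/90 = 2407.3783 rpm, dir flips to −; running = −2407.3783
Stage 4 [84T→13T]: ω = 2407.3783×84/13 = 15555.3673 rpm, dir flips to +; running = +15555.3673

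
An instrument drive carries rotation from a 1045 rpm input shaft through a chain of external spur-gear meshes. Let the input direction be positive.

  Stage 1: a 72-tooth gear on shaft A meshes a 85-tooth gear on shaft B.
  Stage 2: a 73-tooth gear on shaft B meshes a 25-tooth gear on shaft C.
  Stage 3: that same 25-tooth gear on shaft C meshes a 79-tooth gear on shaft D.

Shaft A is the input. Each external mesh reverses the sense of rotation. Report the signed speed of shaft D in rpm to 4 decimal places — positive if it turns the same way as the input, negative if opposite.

Stage 1 [72T→85T]: ω = 1045.0000×72/85 = 885.1765 rpm, dir flips to −; running = −885.1765
Stage 2 [73T→25T]: ω = 885.1765×73/25 = 2584.7153 rpm, dir flips to +; running = +2584.7153
Stage 3 [25T→79T]: ω = 2584.7153×25/79 = 817.9479 rpm, dir flips to −; running = −817.9479

-817.9479 rpm (opposite to input, |ω| = 817.9479 rpm)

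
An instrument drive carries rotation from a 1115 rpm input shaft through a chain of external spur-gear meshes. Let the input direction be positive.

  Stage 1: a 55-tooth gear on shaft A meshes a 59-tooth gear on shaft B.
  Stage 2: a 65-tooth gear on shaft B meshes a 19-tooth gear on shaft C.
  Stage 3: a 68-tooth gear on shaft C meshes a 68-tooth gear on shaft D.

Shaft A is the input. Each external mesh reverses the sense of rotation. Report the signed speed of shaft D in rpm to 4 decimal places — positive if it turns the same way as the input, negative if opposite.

-3555.8653 rpm (opposite to input, |ω| = 3555.8653 rpm)

Stage 1 [55T→59T]: ω = 1115.0000×55/59 = 1039.4068 rpm, dir flips to −; running = −1039.4068
Stage 2 [65T→19T]: ω = 1039.4068×65/19 = 3555.8653 rpm, dir flips to +; running = +3555.8653
Stage 3 [68T→68T]: ω = 3555.8653×68/68 = 3555.8653 rpm, dir flips to −; running = −3555.8653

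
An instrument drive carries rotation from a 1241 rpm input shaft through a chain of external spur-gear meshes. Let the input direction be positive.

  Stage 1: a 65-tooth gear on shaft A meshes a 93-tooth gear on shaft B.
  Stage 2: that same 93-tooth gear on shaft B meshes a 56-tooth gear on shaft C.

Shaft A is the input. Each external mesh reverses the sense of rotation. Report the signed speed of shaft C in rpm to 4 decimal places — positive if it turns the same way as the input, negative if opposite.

Stage 1 [65T→93T]: ω = 1241.0000×65/93 = 867.3656 rpm, dir flips to −; running = −867.3656
Stage 2 [93T→56T]: ω = 867.3656×93/56 = 1440.4464 rpm, dir flips to +; running = +1440.4464

+1440.4464 rpm (same as input, |ω| = 1440.4464 rpm)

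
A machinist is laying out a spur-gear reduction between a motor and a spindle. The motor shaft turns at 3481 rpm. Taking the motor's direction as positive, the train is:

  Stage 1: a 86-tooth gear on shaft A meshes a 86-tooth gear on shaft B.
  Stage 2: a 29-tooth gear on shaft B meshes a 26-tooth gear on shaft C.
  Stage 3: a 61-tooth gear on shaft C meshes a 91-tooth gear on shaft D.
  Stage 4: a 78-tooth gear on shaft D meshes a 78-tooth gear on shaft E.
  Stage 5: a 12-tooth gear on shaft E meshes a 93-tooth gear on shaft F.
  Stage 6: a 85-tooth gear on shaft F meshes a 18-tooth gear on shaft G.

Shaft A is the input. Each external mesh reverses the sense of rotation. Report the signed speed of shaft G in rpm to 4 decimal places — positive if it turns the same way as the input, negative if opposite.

+1585.8490 rpm (same as input, |ω| = 1585.8490 rpm)

Stage 1 [86T→86T]: ω = 3481.0000×86/86 = 3481.0000 rpm, dir flips to −; running = −3481.0000
Stage 2 [29T→26T]: ω = 3481.0000×29/26 = 3882.6538 rpm, dir flips to +; running = +3882.6538
Stage 3 [61T→91T]: ω = 3882.6538×61/91 = 2602.6581 rpm, dir flips to −; running = −2602.6581
Stage 4 [78T→78T]: ω = 2602.6581×78/78 = 2602.6581 rpm, dir flips to +; running = +2602.6581
Stage 5 [12T→93T]: ω = 2602.6581×12/93 = 335.8268 rpm, dir flips to −; running = −335.8268
Stage 6 [85T→18T]: ω = 335.8268×85/18 = 1585.8490 rpm, dir flips to +; running = +1585.8490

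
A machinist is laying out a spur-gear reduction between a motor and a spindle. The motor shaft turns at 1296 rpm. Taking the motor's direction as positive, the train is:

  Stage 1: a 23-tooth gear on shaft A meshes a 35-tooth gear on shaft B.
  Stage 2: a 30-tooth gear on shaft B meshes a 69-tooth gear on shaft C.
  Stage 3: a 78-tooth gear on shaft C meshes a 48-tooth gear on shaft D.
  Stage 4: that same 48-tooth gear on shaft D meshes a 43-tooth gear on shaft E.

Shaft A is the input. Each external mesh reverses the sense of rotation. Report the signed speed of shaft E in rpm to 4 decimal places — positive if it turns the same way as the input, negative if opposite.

+671.6811 rpm (same as input, |ω| = 671.6811 rpm)

Stage 1 [23T→35T]: ω = 1296.0000×23/35 = 851.6571 rpm, dir flips to −; running = −851.6571
Stage 2 [30T→69T]: ω = 851.6571×30/69 = 370.2857 rpm, dir flips to +; running = +370.2857
Stage 3 [78T→48T]: ω = 370.2857×78/48 = 601.7143 rpm, dir flips to −; running = −601.7143
Stage 4 [48T→43T]: ω = 601.7143×48/43 = 671.6811 rpm, dir flips to +; running = +671.6811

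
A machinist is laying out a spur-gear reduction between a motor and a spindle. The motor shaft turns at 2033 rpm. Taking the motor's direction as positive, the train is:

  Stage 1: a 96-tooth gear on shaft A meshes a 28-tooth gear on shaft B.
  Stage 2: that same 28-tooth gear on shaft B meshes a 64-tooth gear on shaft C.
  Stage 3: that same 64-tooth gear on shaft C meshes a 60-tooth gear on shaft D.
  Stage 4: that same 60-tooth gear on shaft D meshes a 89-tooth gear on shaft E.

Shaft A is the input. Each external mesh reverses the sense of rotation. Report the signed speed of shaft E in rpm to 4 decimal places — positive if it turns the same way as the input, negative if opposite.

Stage 1 [96T→28T]: ω = 2033.0000×96/28 = 6970.2857 rpm, dir flips to −; running = −6970.2857
Stage 2 [28T→64T]: ω = 6970.2857×28/64 = 3049.5000 rpm, dir flips to +; running = +3049.5000
Stage 3 [64T→60T]: ω = 3049.5000×64/60 = 3252.8000 rpm, dir flips to −; running = −3252.8000
Stage 4 [60T→89T]: ω = 3252.8000×60/89 = 2192.8989 rpm, dir flips to +; running = +2192.8989

+2192.8989 rpm (same as input, |ω| = 2192.8989 rpm)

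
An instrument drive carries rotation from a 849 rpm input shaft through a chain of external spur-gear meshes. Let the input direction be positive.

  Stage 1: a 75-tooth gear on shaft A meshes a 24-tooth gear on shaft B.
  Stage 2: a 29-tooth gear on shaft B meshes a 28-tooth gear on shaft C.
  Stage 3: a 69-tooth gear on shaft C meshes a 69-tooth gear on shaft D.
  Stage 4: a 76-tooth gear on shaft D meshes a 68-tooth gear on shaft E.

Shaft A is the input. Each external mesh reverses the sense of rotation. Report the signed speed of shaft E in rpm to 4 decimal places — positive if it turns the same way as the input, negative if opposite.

Stage 1 [75T→24T]: ω = 849.0000×75/24 = 2653.1250 rpm, dir flips to −; running = −2653.1250
Stage 2 [29T→28T]: ω = 2653.1250×29/28 = 2747.8795 rpm, dir flips to +; running = +2747.8795
Stage 3 [69T→69T]: ω = 2747.8795×69/69 = 2747.8795 rpm, dir flips to −; running = −2747.8795
Stage 4 [76T→68T]: ω = 2747.8795×76/68 = 3071.1594 rpm, dir flips to +; running = +3071.1594

+3071.1594 rpm (same as input, |ω| = 3071.1594 rpm)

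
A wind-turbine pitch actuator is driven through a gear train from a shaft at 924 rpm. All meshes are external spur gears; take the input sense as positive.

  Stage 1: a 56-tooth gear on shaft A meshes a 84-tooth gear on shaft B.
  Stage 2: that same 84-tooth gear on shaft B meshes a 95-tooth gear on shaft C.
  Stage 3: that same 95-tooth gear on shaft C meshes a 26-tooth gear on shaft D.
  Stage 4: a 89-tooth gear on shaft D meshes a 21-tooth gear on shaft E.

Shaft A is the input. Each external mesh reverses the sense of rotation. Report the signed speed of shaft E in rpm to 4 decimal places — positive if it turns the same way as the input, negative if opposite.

Stage 1 [56T→84T]: ω = 924.0000×56/84 = 616.0000 rpm, dir flips to −; running = −616.0000
Stage 2 [84T→95T]: ω = 616.0000×84/95 = 544.6737 rpm, dir flips to +; running = +544.6737
Stage 3 [95T→26T]: ω = 544.6737×95/26 = 1990.1538 rpm, dir flips to −; running = −1990.1538
Stage 4 [89T→21T]: ω = 1990.1538×89/21 = 8434.4615 rpm, dir flips to +; running = +8434.4615

+8434.4615 rpm (same as input, |ω| = 8434.4615 rpm)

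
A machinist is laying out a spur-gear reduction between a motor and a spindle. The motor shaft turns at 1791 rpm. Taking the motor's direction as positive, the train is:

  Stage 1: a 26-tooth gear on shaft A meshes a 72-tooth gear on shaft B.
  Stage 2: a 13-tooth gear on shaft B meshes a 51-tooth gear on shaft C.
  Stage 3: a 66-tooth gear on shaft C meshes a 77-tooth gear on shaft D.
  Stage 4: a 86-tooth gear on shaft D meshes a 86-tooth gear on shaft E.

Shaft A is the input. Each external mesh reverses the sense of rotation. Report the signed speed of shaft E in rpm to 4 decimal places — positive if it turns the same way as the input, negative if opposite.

+141.3067 rpm (same as input, |ω| = 141.3067 rpm)

Stage 1 [26T→72T]: ω = 1791.0000×26/72 = 646.7500 rpm, dir flips to −; running = −646.7500
Stage 2 [13T→51T]: ω = 646.7500×13/51 = 164.8578 rpm, dir flips to +; running = +164.8578
Stage 3 [66T→77T]: ω = 164.8578×66/77 = 141.3067 rpm, dir flips to −; running = −141.3067
Stage 4 [86T→86T]: ω = 141.3067×86/86 = 141.3067 rpm, dir flips to +; running = +141.3067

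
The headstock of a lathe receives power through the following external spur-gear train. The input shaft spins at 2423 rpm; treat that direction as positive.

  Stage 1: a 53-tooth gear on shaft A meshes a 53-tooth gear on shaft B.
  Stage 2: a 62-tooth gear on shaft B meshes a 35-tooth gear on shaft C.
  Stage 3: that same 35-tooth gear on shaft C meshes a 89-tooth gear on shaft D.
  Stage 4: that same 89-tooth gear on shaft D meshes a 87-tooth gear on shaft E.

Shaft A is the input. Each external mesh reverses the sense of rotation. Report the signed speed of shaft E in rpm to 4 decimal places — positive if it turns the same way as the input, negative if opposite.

Stage 1 [53T→53T]: ω = 2423.0000×53/53 = 2423.0000 rpm, dir flips to −; running = −2423.0000
Stage 2 [62T→35T]: ω = 2423.0000×62/35 = 4292.1714 rpm, dir flips to +; running = +4292.1714
Stage 3 [35T→89T]: ω = 4292.1714×35/89 = 1687.9326 rpm, dir flips to −; running = −1687.9326
Stage 4 [89T→87T]: ω = 1687.9326×89/87 = 1726.7356 rpm, dir flips to +; running = +1726.7356

+1726.7356 rpm (same as input, |ω| = 1726.7356 rpm)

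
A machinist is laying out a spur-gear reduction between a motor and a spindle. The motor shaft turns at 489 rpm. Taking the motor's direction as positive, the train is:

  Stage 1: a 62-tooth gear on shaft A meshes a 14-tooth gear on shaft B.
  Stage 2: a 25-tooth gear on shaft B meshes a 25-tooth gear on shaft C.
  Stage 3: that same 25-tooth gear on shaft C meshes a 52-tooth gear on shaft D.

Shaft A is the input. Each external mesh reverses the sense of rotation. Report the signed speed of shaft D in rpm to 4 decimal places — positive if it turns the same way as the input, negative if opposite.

-1041.1401 rpm (opposite to input, |ω| = 1041.1401 rpm)

Stage 1 [62T→14T]: ω = 489.0000×62/14 = 2165.5714 rpm, dir flips to −; running = −2165.5714
Stage 2 [25T→25T]: ω = 2165.5714×25/25 = 2165.5714 rpm, dir flips to +; running = +2165.5714
Stage 3 [25T→52T]: ω = 2165.5714×25/52 = 1041.1401 rpm, dir flips to −; running = −1041.1401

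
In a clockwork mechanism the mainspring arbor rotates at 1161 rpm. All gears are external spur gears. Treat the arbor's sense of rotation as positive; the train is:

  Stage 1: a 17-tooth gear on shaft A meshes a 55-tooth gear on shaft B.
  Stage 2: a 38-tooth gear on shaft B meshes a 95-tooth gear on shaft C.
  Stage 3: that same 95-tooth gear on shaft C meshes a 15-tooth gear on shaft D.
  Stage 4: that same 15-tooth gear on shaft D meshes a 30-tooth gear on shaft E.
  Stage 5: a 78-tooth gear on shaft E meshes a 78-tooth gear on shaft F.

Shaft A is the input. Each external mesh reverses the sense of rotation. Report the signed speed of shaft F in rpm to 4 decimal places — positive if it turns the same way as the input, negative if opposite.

-454.5491 rpm (opposite to input, |ω| = 454.5491 rpm)

Stage 1 [17T→55T]: ω = 1161.0000×17/55 = 358.8545 rpm, dir flips to −; running = −358.8545
Stage 2 [38T→95T]: ω = 358.8545×38/95 = 143.5418 rpm, dir flips to +; running = +143.5418
Stage 3 [95T→15T]: ω = 143.5418×95/15 = 909.0982 rpm, dir flips to −; running = −909.0982
Stage 4 [15T→30T]: ω = 909.0982×15/30 = 454.5491 rpm, dir flips to +; running = +454.5491
Stage 5 [78T→78T]: ω = 454.5491×78/78 = 454.5491 rpm, dir flips to −; running = −454.5491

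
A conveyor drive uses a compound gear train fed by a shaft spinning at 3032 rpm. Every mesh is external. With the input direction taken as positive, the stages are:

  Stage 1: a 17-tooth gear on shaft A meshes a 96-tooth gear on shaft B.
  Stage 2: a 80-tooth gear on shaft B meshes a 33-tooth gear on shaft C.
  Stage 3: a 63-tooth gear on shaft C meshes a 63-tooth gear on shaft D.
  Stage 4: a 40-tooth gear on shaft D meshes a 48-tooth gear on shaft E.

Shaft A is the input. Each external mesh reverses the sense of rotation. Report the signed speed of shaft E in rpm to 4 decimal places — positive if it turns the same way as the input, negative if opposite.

+1084.6801 rpm (same as input, |ω| = 1084.6801 rpm)

Stage 1 [17T→96T]: ω = 3032.0000×17/96 = 536.9167 rpm, dir flips to −; running = −536.9167
Stage 2 [80T→33T]: ω = 536.9167×80/33 = 1301.6162 rpm, dir flips to +; running = +1301.6162
Stage 3 [63T→63T]: ω = 1301.6162×63/63 = 1301.6162 rpm, dir flips to −; running = −1301.6162
Stage 4 [40T→48T]: ω = 1301.6162×40/48 = 1084.6801 rpm, dir flips to +; running = +1084.6801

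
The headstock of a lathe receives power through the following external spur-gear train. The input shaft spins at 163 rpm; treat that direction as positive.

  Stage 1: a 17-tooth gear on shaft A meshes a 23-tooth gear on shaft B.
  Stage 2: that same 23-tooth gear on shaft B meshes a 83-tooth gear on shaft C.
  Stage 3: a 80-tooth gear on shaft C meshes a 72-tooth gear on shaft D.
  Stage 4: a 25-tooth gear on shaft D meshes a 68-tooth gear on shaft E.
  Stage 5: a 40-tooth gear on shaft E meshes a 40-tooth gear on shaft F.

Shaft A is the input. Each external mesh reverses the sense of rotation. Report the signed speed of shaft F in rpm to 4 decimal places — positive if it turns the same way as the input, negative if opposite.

-13.6379 rpm (opposite to input, |ω| = 13.6379 rpm)

Stage 1 [17T→23T]: ω = 163.0000×17/23 = 120.4783 rpm, dir flips to −; running = −120.4783
Stage 2 [23T→83T]: ω = 120.4783×23/83 = 33.3855 rpm, dir flips to +; running = +33.3855
Stage 3 [80T→72T]: ω = 33.3855×80/72 = 37.0950 rpm, dir flips to −; running = −37.0950
Stage 4 [25T→68T]: ω = 37.0950×25/68 = 13.6379 rpm, dir flips to +; running = +13.6379
Stage 5 [40T→40T]: ω = 13.6379×40/40 = 13.6379 rpm, dir flips to −; running = −13.6379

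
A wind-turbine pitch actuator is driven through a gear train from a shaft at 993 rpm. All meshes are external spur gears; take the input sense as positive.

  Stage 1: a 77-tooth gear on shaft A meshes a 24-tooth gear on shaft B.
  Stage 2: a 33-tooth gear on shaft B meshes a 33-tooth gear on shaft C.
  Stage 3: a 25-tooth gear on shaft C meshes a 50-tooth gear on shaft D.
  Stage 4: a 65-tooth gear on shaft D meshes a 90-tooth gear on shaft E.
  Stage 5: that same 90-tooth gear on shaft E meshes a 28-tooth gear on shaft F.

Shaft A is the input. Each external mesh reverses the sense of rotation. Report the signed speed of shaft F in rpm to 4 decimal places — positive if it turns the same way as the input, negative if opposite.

Stage 1 [77T→24T]: ω = 993.0000×77/24 = 3185.8750 rpm, dir flips to −; running = −3185.8750
Stage 2 [33T→33T]: ω = 3185.8750×33/33 = 3185.8750 rpm, dir flips to +; running = +3185.8750
Stage 3 [25T→50T]: ω = 3185.8750×25/50 = 1592.9375 rpm, dir flips to −; running = −1592.9375
Stage 4 [65T→90T]: ω = 1592.9375×65/90 = 1150.4549 rpm, dir flips to +; running = +1150.4549
Stage 5 [90T→28T]: ω = 1150.4549×90/28 = 3697.8906 rpm, dir flips to −; running = −3697.8906

-3697.8906 rpm (opposite to input, |ω| = 3697.8906 rpm)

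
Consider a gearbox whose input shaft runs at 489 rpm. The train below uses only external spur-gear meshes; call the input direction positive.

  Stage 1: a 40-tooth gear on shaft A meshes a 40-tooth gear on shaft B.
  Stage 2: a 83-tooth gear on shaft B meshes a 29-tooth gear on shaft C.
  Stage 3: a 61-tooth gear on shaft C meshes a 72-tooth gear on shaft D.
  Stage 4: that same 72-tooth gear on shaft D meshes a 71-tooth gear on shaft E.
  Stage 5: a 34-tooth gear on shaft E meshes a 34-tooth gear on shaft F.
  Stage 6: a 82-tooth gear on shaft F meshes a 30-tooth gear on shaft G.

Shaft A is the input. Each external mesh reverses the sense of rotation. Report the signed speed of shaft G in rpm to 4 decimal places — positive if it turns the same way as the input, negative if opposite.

+3286.6468 rpm (same as input, |ω| = 3286.6468 rpm)

Stage 1 [40T→40T]: ω = 489.0000×40/40 = 489.0000 rpm, dir flips to −; running = −489.0000
Stage 2 [83T→29T]: ω = 489.0000×83/29 = 1399.5517 rpm, dir flips to +; running = +1399.5517
Stage 3 [61T→72T]: ω = 1399.5517×61/72 = 1185.7313 rpm, dir flips to −; running = −1185.7313
Stage 4 [72T→71T]: ω = 1185.7313×72/71 = 1202.4318 rpm, dir flips to +; running = +1202.4318
Stage 5 [34T→34T]: ω = 1202.4318×34/34 = 1202.4318 rpm, dir flips to −; running = −1202.4318
Stage 6 [82T→30T]: ω = 1202.4318×82/30 = 3286.6468 rpm, dir flips to +; running = +3286.6468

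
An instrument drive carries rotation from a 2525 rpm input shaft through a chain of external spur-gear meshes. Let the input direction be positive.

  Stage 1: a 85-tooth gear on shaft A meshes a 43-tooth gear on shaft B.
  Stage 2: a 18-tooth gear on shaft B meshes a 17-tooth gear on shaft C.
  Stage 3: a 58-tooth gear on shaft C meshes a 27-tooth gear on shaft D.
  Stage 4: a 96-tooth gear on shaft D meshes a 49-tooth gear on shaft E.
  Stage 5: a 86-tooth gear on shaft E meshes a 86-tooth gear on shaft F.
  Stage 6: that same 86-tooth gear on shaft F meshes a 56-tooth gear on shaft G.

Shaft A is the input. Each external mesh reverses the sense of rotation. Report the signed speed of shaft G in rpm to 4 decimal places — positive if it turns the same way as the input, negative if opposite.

+34157.4344 rpm (same as input, |ω| = 34157.4344 rpm)

Stage 1 [85T→43T]: ω = 2525.0000×85/43 = 4991.2791 rpm, dir flips to −; running = −4991.2791
Stage 2 [18T→17T]: ω = 4991.2791×18/17 = 5284.8837 rpm, dir flips to +; running = +5284.8837
Stage 3 [58T→27T]: ω = 5284.8837×58/27 = 11352.7132 rpm, dir flips to −; running = −11352.7132
Stage 4 [96T→49T]: ω = 11352.7132×96/49 = 22242.0503 rpm, dir flips to +; running = +22242.0503
Stage 5 [86T→86T]: ω = 22242.0503×86/86 = 22242.0503 rpm, dir flips to −; running = −22242.0503
Stage 6 [86T→56T]: ω = 22242.0503×86/56 = 34157.4344 rpm, dir flips to +; running = +34157.4344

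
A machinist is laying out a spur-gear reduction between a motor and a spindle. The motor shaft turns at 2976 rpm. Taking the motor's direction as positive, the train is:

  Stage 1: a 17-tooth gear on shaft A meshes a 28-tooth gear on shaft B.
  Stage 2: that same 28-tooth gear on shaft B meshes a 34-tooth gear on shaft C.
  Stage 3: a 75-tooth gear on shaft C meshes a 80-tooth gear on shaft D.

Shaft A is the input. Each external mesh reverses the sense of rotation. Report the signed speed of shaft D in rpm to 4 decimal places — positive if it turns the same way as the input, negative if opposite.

Stage 1 [17T→28T]: ω = 2976.0000×17/28 = 1806.8571 rpm, dir flips to −; running = −1806.8571
Stage 2 [28T→34T]: ω = 1806.8571×28/34 = 1488.0000 rpm, dir flips to +; running = +1488.0000
Stage 3 [75T→80T]: ω = 1488.0000×75/80 = 1395.0000 rpm, dir flips to −; running = −1395.0000

-1395.0000 rpm (opposite to input, |ω| = 1395.0000 rpm)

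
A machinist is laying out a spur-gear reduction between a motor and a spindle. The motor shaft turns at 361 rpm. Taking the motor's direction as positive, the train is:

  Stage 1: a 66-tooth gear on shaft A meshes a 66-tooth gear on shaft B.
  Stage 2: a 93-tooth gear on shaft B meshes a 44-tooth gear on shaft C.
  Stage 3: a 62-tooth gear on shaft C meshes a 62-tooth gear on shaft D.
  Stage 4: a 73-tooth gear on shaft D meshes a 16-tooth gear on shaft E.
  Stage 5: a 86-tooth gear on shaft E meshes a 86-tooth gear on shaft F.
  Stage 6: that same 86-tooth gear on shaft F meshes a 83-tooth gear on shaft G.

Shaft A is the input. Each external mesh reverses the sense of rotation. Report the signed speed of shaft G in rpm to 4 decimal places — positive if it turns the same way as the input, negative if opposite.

+3607.1210 rpm (same as input, |ω| = 3607.1210 rpm)

Stage 1 [66T→66T]: ω = 361.0000×66/66 = 361.0000 rpm, dir flips to −; running = −361.0000
Stage 2 [93T→44T]: ω = 361.0000×93/44 = 763.0227 rpm, dir flips to +; running = +763.0227
Stage 3 [62T→62T]: ω = 763.0227×62/62 = 763.0227 rpm, dir flips to −; running = −763.0227
Stage 4 [73T→16T]: ω = 763.0227×73/16 = 3481.2912 rpm, dir flips to +; running = +3481.2912
Stage 5 [86T→86T]: ω = 3481.2912×86/86 = 3481.2912 rpm, dir flips to −; running = −3481.2912
Stage 6 [86T→83T]: ω = 3481.2912×86/83 = 3607.1210 rpm, dir flips to +; running = +3607.1210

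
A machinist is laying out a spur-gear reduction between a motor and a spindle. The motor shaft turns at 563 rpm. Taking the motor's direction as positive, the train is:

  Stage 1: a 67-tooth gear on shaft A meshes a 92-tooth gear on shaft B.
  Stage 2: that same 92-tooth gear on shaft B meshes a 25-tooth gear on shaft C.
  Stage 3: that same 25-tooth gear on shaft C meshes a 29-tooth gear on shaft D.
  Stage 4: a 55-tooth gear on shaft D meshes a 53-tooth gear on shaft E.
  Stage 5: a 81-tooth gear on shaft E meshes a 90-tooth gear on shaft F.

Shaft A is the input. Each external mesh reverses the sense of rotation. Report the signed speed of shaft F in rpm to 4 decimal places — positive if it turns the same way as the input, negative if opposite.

-1214.8273 rpm (opposite to input, |ω| = 1214.8273 rpm)

Stage 1 [67T→92T]: ω = 563.0000×67/92 = 410.0109 rpm, dir flips to −; running = −410.0109
Stage 2 [92T→25T]: ω = 410.0109×92/25 = 1508.8400 rpm, dir flips to +; running = +1508.8400
Stage 3 [25T→29T]: ω = 1508.8400×25/29 = 1300.7241 rpm, dir flips to −; running = −1300.7241
Stage 4 [55T→53T]: ω = 1300.7241×55/53 = 1349.8081 rpm, dir flips to +; running = +1349.8081
Stage 5 [81T→90T]: ω = 1349.8081×81/90 = 1214.8273 rpm, dir flips to −; running = −1214.8273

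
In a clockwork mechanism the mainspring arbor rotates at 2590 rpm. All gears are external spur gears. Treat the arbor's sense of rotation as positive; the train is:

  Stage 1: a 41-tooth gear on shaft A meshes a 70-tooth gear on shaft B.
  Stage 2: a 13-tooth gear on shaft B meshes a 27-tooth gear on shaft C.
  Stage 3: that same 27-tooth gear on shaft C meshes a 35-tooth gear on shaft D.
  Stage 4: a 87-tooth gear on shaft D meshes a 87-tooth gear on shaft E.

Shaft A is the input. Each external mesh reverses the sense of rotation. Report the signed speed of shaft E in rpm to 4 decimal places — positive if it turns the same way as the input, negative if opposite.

+563.4571 rpm (same as input, |ω| = 563.4571 rpm)

Stage 1 [41T→70T]: ω = 2590.0000×41/70 = 1517.0000 rpm, dir flips to −; running = −1517.0000
Stage 2 [13T→27T]: ω = 1517.0000×13/27 = 730.4074 rpm, dir flips to +; running = +730.4074
Stage 3 [27T→35T]: ω = 730.4074×27/35 = 563.4571 rpm, dir flips to −; running = −563.4571
Stage 4 [87T→87T]: ω = 563.4571×87/87 = 563.4571 rpm, dir flips to +; running = +563.4571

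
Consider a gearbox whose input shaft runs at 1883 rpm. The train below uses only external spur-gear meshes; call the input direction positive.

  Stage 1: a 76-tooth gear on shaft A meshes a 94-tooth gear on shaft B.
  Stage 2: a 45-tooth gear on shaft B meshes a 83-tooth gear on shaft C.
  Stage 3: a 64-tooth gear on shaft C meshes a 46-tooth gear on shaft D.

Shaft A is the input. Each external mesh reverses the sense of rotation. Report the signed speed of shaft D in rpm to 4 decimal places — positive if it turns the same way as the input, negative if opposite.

-1148.3985 rpm (opposite to input, |ω| = 1148.3985 rpm)

Stage 1 [76T→94T]: ω = 1883.0000×76/94 = 1522.4255 rpm, dir flips to −; running = −1522.4255
Stage 2 [45T→83T]: ω = 1522.4255×45/83 = 825.4114 rpm, dir flips to +; running = +825.4114
Stage 3 [64T→46T]: ω = 825.4114×64/46 = 1148.3985 rpm, dir flips to −; running = −1148.3985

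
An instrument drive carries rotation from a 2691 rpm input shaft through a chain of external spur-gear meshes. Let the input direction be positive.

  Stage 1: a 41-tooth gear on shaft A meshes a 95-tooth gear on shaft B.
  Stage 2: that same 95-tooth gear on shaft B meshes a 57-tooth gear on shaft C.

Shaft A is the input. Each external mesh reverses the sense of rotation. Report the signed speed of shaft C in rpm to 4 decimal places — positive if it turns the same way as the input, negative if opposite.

Stage 1 [41T→95T]: ω = 2691.0000×41/95 = 1161.3789 rpm, dir flips to −; running = −1161.3789
Stage 2 [95T→57T]: ω = 1161.3789×95/57 = 1935.6316 rpm, dir flips to +; running = +1935.6316

+1935.6316 rpm (same as input, |ω| = 1935.6316 rpm)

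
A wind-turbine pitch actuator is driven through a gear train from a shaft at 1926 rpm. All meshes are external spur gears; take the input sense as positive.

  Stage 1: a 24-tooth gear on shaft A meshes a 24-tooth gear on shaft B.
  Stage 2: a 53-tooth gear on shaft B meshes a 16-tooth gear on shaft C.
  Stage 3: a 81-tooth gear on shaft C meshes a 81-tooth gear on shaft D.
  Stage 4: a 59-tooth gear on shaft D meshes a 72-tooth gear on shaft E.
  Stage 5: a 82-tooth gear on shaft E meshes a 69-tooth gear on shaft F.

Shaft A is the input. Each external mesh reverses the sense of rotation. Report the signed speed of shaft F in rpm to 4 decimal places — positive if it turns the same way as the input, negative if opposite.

-6212.9298 rpm (opposite to input, |ω| = 6212.9298 rpm)

Stage 1 [24T→24T]: ω = 1926.0000×24/24 = 1926.0000 rpm, dir flips to −; running = −1926.0000
Stage 2 [53T→16T]: ω = 1926.0000×53/16 = 6379.8750 rpm, dir flips to +; running = +6379.8750
Stage 3 [81T→81T]: ω = 6379.8750×81/81 = 6379.8750 rpm, dir flips to −; running = −6379.8750
Stage 4 [59T→72T]: ω = 6379.8750×59/72 = 5227.9531 rpm, dir flips to +; running = +5227.9531
Stage 5 [82T→69T]: ω = 5227.9531×82/69 = 6212.9298 rpm, dir flips to −; running = −6212.9298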